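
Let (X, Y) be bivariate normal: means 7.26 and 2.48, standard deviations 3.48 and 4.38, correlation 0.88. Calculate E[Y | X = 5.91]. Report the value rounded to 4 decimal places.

For a bivariate normal, E[Y | X=x] = μ_Y + ρ·(σ_Y/σ_X)·(x − μ_X).
E[Y | X=5.91] = 2.48 + (0.88)·(4.38/3.48)·(5.91 − (7.26)) = 2.48 + (1.10759)·(-1.35) = 0.9848.

0.9848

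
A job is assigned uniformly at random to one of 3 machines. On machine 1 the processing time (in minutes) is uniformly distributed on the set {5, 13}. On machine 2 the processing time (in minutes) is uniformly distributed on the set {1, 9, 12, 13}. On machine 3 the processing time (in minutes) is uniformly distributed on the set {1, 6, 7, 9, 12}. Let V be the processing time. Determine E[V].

E[V | machine 1] = (5+13)/2 = 9.
E[V | machine 2] = (1+9+12+13)/4 = 35/4.
E[V | machine 3] = (1+6+7+9+12)/5 = 7.
By the law of total expectation,
E[V] = (1/3)·(9) + (1/3)·(35/4) + (1/3)·(7) = 33/4.

33/4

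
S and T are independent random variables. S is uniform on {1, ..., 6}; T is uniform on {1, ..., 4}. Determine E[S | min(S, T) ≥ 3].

9/2

Outcomes with min(S, T) ≥ 3: (3,3), (3,4), (4,3), (4,4), (5,3), (5,4), (6,3), (6,4), each with probability 1/24.
E[S | min(S, T) ≥ 3] = (3 + 3 + 4 + 4 + 5 + 5 + 6 + 6) / 8 = 9/2.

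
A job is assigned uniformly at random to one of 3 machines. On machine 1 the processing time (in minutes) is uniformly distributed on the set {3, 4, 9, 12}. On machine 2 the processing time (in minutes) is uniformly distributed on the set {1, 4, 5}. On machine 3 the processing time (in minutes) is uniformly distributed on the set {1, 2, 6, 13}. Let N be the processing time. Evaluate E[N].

E[N | machine 1] = (3+4+9+12)/4 = 7.
E[N | machine 2] = (1+4+5)/3 = 10/3.
E[N | machine 3] = (1+2+6+13)/4 = 11/2.
E[N] = (1/3)·(7) + (1/3)·(10/3) + (1/3)·(11/2) = 95/18.

95/18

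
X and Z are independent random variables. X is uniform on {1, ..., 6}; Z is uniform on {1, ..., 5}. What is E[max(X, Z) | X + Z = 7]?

P(X + Z = 7) = 1/6.
Summing max(X,Z)·P(x,y) over outcomes with X + Z = 7 gives 4/5.
E[max(X, Z) | X + Z = 7] = (4/5) / (1/6) = 24/5.

24/5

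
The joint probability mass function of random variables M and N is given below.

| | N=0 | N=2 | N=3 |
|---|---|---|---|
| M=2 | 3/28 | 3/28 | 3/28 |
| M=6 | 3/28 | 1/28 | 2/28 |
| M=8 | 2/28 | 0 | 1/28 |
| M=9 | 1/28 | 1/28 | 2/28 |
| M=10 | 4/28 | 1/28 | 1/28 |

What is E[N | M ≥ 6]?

P(M ≥ 6) = 19/28.
Summing N·P(M=x,N=y) over the conditioning event gives 6/7.
E[N | M ≥ 6] = (6/7) / (19/28) = 24/19.

24/19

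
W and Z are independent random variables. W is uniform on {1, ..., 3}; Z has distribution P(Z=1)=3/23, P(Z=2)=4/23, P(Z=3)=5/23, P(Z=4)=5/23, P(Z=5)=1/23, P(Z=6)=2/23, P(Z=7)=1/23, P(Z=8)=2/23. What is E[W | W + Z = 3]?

10/7

P(W + Z = 3) = 7/69.
Summing W·P(x,y) over outcomes with W + Z = 3 gives 10/69.
E[W | W + Z = 3] = (10/69) / (7/69) = 10/7.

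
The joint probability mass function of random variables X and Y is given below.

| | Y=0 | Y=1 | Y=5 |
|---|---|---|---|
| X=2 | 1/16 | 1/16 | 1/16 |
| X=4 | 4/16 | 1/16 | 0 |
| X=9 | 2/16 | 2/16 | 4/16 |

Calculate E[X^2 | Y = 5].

328/5

P(Y = 5) = 5/16.
Σ X^2·P over the event = 4·(1/16) + 81·(4/16) = 41/2.
E[X^2 | Y = 5] = (41/2) / (5/16) = 328/5.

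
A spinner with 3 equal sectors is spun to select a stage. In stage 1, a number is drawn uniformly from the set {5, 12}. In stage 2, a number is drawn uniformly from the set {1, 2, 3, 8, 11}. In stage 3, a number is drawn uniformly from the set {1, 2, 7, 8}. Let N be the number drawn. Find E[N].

E[N | stage 1] = (5+12)/2 = 17/2.
E[N | stage 2] = (1+2+3+8+11)/5 = 5.
E[N | stage 3] = (1+2+7+8)/4 = 9/2.
By the law of total expectation,
E[N] = (1/3)·(17/2) + (1/3)·(5) + (1/3)·(9/2) = 6.

6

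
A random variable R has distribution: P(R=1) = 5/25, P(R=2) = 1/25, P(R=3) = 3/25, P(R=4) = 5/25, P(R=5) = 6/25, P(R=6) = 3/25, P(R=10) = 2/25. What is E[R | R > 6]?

P(R > 6) = 2/25.
Σ over the event: 10·2/25 = 4/5.
E[R | R > 6] = (4/5) / (2/25) = 10.

10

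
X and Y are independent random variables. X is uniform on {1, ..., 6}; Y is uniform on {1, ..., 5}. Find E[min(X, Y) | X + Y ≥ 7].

16/5

P(X + Y ≥ 7) = 1/2.
Summing min(X,Y)·P(x,y) over outcomes with X + Y ≥ 7 gives 8/5.
E[min(X, Y) | X + Y ≥ 7] = (8/5) / (1/2) = 16/5.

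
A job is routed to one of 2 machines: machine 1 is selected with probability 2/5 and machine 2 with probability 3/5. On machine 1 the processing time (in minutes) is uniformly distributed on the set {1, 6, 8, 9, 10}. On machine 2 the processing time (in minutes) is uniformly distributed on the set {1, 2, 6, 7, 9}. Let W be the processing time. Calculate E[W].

E[W | machine 1] = (1+6+8+9+10)/5 = 34/5.
E[W | machine 2] = (1+2+6+7+9)/5 = 5.
By the law of total expectation,
E[W] = (2/5)·(34/5) + (3/5)·(5) = 143/25.

143/25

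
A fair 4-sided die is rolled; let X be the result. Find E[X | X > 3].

Given X > 3, X is equally likely to be any of {4}.
E[X | X > 3] = (4) / 1 = 4.

4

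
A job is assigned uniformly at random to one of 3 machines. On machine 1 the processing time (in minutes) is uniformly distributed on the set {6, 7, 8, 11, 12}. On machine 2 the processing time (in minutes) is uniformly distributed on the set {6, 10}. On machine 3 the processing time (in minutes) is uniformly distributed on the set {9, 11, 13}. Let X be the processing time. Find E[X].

E[X | machine 1] = (6+7+8+11+12)/5 = 44/5.
E[X | machine 2] = (6+10)/2 = 8.
E[X | machine 3] = (9+11+13)/3 = 11.
E[X] = (1/3)·(44/5) + (1/3)·(8) + (1/3)·(11) = 139/15.

139/15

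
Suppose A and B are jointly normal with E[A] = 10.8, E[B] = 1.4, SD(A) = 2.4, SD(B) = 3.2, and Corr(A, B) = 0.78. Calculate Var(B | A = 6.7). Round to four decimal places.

For a bivariate normal, Var(B | A=x) = σ_B²(1 − ρ²).
Var(B | A=6.7) = (3.2)²·(1 − (0.78)²) = 10.24·0.3916 = 4.0100.

4.0100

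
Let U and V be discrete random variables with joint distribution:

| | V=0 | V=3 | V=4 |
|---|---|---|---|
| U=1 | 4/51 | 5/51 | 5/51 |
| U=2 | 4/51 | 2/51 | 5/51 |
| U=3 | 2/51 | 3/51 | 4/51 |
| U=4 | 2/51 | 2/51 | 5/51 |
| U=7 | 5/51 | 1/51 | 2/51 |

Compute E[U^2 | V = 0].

315/17

P(V = 0) = 1/3.
Σ U^2·P over the event = 1·(4/51) + 4·(4/51) + 9·(2/51) + 16·(2/51) + 49·(5/51) = 105/17.
E[U^2 | V = 0] = (105/17) / (1/3) = 315/17.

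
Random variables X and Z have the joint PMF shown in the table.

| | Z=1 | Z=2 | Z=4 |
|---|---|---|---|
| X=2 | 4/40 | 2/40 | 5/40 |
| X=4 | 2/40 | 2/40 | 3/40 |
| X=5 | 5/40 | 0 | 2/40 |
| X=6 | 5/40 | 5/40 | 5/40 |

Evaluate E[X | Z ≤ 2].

P(Z ≤ 2) = 5/8.
Σ X·P over the event = 2·(4/40) + 2·(2/40) + 4·(2/40) + 4·(2/40) + 5·(5/40) + 6·(5/40) + 6·(5/40) = 113/40.
E[X | Z ≤ 2] = (113/40) / (5/8) = 113/25.

113/25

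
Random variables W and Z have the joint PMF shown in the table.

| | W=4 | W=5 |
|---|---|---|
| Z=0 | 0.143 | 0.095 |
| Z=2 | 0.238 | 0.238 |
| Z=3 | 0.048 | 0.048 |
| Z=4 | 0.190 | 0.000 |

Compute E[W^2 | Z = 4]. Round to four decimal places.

P(Z = 4) = 0.190.
Σ W^2·P over the event = 16·(0.190) = 3.040.
E[W^2 | Z = 4] = (3.040) / (0.190) = 16.0000.

16.0000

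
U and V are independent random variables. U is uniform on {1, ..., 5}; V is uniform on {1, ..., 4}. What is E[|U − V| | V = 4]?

P(V = 4) = 1/4.
Summing |U−V|·P(x,y) over outcomes with V = 4 gives 7/20.
E[|U − V| | V = 4] = (7/20) / (1/4) = 7/5.

7/5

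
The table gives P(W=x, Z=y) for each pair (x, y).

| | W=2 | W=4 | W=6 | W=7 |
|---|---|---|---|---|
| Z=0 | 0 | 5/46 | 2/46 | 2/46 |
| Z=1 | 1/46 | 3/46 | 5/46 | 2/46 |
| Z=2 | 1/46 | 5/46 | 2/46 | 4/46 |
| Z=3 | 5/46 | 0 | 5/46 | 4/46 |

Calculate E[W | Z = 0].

46/9

P(Z = 0) = 9/46.
Σ W·P over the event = 4·(5/46) + 6·(2/46) + 7·(2/46) = 1.
E[W | Z = 0] = (1) / (9/46) = 46/9.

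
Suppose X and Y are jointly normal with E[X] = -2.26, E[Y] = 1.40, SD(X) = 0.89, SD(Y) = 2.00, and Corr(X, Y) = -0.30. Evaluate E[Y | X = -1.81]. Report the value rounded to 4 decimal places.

1.0966

E[Y | X=x] = μ_Y + ρ(σ_Y/σ_X)(x − μ_X) for jointly normal variables.
E[Y | X=-1.81] = 1.40 + (-0.30)·(2.00/0.89)·(-1.81 − (-2.26)) = 1.40 + (-0.67416)·(0.45) = 1.0966.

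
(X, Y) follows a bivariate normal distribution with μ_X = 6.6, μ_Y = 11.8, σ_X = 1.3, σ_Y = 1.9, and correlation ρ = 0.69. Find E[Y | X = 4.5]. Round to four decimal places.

9.6822

The regression of Y on X has slope ρ·σ_Y/σ_X and passes through (μ_X, μ_Y).
E[Y | X=4.5] = 11.8 + (0.69)·(1.9/1.3)·(4.5 − (6.6)) = 11.8 + (1.0085)·(-2.1) = 9.6822.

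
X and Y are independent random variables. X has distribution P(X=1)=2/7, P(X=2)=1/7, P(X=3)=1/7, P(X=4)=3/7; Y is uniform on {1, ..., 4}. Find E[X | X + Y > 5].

P(X + Y > 5) = 3/7.
Summing X·P(x,y) over outcomes with X + Y > 5 gives 11/7.
E[X | X + Y > 5] = (11/7) / (3/7) = 11/3.

11/3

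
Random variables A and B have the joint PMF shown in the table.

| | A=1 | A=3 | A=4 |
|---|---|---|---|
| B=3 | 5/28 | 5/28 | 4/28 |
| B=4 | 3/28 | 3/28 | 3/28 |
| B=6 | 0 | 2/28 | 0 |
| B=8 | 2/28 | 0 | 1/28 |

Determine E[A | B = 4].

8/3

P(B = 4) = 9/28.
Σ A·P over the event = 1·(3/28) + 3·(3/28) + 4·(3/28) = 6/7.
E[A | B = 4] = (6/7) / (9/28) = 8/3.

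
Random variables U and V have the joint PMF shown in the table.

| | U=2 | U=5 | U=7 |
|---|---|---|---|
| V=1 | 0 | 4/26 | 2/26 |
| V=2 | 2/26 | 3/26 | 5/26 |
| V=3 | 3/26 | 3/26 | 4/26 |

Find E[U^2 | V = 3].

283/10

P(V = 3) = 5/13.
Σ U^2·P over the event = 4·(3/26) + 25·(3/26) + 49·(4/26) = 283/26.
E[U^2 | V = 3] = (283/26) / (5/13) = 283/10.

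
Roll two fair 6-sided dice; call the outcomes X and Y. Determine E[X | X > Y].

14/3

P(X > Y) = 5/12.
Summing X·P(x,y) over outcomes with X > Y gives 35/18.
E[X | X > Y] = (35/18) / (5/12) = 14/3.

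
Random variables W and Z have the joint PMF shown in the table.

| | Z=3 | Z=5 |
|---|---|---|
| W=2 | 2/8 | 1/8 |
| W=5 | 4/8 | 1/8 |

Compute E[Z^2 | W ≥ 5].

61/5

P(W ≥ 5) = 5/8.
Σ Z^2·P over the event = 9·(4/8) + 25·(1/8) = 61/8.
E[Z^2 | W ≥ 5] = (61/8) / (5/8) = 61/5.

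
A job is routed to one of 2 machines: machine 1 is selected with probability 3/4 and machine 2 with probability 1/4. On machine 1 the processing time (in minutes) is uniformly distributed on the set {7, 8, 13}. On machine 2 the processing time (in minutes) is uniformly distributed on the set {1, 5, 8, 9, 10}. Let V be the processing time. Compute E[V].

173/20

E[V | machine 1] = (7+8+13)/3 = 28/3.
E[V | machine 2] = (1+5+8+9+10)/5 = 33/5.
E[V] = (3/4)·(28/3) + (1/4)·(33/5) = 173/20.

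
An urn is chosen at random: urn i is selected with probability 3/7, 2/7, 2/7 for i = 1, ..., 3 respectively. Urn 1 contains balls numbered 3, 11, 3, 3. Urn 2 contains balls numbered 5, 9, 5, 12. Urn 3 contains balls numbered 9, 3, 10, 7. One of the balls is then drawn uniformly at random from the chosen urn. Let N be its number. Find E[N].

E[N | urn 1] = (3+11+3+3)/4 = 5.
E[N | urn 2] = (5+9+5+12)/4 = 31/4.
E[N | urn 3] = (9+3+10+7)/4 = 29/4.
By the law of total expectation,
E[N] = (3/7)·(5) + (2/7)·(31/4) + (2/7)·(29/4) = 45/7.

45/7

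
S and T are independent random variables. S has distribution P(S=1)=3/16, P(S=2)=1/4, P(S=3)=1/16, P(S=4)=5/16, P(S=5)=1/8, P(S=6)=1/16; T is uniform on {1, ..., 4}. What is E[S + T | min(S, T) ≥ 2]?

86/13

P(min(S, T) ≥ 2) = 39/64.
Summing (S+T)·P(x,y) over outcomes with min(S, T) ≥ 2 gives 129/32.
E[S + T | min(S, T) ≥ 2] = (129/32) / (39/64) = 86/13.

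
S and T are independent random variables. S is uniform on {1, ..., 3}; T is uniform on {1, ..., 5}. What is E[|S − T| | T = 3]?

P(T = 3) = 1/5.
Summing |S−T|·P(x,y) over outcomes with T = 3 gives 1/5.
E[|S − T| | T = 3] = (1/5) / (1/5) = 1.

1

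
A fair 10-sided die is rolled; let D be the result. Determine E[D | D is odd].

5

Given D is odd, D is equally likely to be any of {1, 3, 5, 7, 9}.
E[D | D is odd] = (1 + 3 + 5 + 7 + 9) / 5 = 5.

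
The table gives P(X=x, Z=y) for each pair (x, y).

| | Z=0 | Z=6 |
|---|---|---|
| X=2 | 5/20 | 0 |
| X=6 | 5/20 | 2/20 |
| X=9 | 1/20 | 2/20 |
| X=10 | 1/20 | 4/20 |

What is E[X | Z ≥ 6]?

35/4

P(Z ≥ 6) = 2/5.
Σ X·P over the event = 6·(2/20) + 9·(2/20) + 10·(4/20) = 7/2.
E[X | Z ≥ 6] = (7/2) / (2/5) = 35/4.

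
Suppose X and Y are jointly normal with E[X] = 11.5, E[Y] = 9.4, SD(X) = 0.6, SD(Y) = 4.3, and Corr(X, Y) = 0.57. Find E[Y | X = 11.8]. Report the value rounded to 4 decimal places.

E[Y | X=x] = μ_Y + ρ(σ_Y/σ_X)(x − μ_X) for jointly normal variables.
E[Y | X=11.8] = 9.4 + (0.57)·(4.3/0.6)·(11.8 − (11.5)) = 9.4 + (4.085)·(0.3) = 10.6255.

10.6255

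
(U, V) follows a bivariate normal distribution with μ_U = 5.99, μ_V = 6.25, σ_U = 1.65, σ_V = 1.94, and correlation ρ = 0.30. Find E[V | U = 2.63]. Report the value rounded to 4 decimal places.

5.0648

The regression of V on U has slope ρ·σ_V/σ_U and passes through (μ_U, μ_V).
E[V | U=2.63] = 6.25 + (0.30)·(1.94/1.65)·(2.63 − (5.99)) = 6.25 + (0.35273)·(-3.36) = 5.0648.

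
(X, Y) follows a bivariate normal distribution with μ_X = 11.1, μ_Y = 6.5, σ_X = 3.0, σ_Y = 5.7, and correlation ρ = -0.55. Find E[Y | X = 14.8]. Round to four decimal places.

2.6335

E[Y | X=x] = μ_Y + ρ(σ_Y/σ_X)(x − μ_X) for jointly normal variables.
E[Y | X=14.8] = 6.5 + (-0.55)·(5.7/3.0)·(14.8 − (11.1)) = 6.5 + (-1.045)·(3.7) = 2.6335.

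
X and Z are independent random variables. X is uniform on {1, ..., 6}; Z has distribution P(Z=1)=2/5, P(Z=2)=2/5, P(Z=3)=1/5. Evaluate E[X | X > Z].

P(X > Z) = 7/10.
Summing X·P(x,y) over outcomes with X > Z gives 91/30.
E[X | X > Z] = (91/30) / (7/10) = 13/3.

13/3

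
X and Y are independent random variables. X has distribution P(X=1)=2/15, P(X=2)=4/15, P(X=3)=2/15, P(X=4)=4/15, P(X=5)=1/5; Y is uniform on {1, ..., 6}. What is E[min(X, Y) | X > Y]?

P(X > Y) = 16/45.
Summing min(X,Y)·P(x,y) over outcomes with X > Y gives 32/45.
E[min(X, Y) | X > Y] = (32/45) / (16/45) = 2.

2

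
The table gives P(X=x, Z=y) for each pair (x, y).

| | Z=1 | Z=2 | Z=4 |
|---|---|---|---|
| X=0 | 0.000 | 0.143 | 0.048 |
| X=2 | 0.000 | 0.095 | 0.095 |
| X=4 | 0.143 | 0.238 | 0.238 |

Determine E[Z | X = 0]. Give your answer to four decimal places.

2.5026

P(X = 0) = 0.191.
Σ Z·P over the event = 2·(0.143) + 4·(0.048) = 0.478.
E[Z | X = 0] = (0.478) / (0.191) = 2.5026.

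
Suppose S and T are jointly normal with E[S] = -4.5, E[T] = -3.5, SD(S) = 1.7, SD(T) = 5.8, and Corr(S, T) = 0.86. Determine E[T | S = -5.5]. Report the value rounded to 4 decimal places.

The regression of T on S has slope ρ·σ_T/σ_S and passes through (μ_S, μ_T).
E[T | S=-5.5] = -3.5 + (0.86)·(5.8/1.7)·(-5.5 − (-4.5)) = -3.5 + (2.9341)·(-1) = -6.4341.

-6.4341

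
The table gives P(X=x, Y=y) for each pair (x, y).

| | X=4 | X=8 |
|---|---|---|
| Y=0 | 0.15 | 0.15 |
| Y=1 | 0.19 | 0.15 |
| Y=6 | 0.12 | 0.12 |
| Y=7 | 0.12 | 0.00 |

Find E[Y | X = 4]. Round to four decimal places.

P(X = 4) = 0.58.
Σ Y·P over the event = 0·(0.15) + 1·(0.19) + 6·(0.12) + 7·(0.12) = 1.75.
E[Y | X = 4] = (1.75) / (0.58) = 3.0172.

3.0172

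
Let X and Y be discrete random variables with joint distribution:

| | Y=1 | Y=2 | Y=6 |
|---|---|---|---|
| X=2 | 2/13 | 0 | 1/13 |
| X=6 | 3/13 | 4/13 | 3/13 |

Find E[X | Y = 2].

6

P(Y = 2) = 4/13.
Σ X·P over the event = 6·(4/13) = 24/13.
E[X | Y = 2] = (24/13) / (4/13) = 6.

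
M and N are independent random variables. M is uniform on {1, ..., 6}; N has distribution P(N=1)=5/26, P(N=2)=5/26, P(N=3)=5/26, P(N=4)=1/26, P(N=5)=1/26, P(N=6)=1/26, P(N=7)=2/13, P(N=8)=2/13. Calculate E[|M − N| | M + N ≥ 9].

P(M + N ≥ 9) = 29/78.
Summing |M−N|·P(x,y) over outcomes with M + N ≥ 9 gives 97/78.
E[|M − N| | M + N ≥ 9] = (97/78) / (29/78) = 97/29.

97/29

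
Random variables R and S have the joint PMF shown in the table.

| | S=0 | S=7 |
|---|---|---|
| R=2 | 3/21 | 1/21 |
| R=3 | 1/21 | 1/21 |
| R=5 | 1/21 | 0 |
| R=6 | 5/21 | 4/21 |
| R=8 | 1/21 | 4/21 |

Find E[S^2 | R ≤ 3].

P(R ≤ 3) = 2/7.
Σ S^2·P over the event = 0·(3/21) + 49·(1/21) + 0·(1/21) + 49·(1/21) = 14/3.
E[S^2 | R ≤ 3] = (14/3) / (2/7) = 49/3.

49/3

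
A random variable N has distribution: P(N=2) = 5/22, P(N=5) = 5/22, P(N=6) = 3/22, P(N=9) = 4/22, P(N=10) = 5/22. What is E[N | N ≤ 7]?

53/13

P(N ≤ 7) = 13/22.
Σ over the event: 2·5/22 + 5·5/22 + 6·3/22 = 53/22.
E[N | N ≤ 7] = (53/22) / (13/22) = 53/13.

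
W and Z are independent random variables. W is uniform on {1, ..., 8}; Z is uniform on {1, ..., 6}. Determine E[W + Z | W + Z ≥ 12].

Outcomes with W + Z ≥ 12: (6,6), (7,5), (7,6), (8,4), (8,5), (8,6), each with probability 1/48.
E[W + Z | W + Z ≥ 12] = (12 + 12 + 13 + 12 + 13 + 14) / 6 = 38/3.

38/3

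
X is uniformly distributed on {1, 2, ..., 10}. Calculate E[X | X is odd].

5

Given X is odd, X is equally likely to be any of {1, 3, 5, 7, 9}.
E[X | X is odd] = (1 + 3 + 5 + 7 + 9) / 5 = 5.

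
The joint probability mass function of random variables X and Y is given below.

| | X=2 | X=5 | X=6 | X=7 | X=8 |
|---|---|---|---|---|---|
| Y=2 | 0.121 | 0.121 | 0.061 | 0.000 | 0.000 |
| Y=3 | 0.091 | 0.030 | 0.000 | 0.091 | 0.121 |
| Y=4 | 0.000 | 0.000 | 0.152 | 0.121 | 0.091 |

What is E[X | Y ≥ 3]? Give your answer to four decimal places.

6.3472

P(Y ≥ 3) = 0.697.
Σ X·P over the event = 2·(0.091) + 5·(0.030) + 6·(0.152) + 7·(0.091) + 7·(0.121) + 8·(0.121) + 8·(0.091) = 4.424.
E[X | Y ≥ 3] = (4.424) / (0.697) = 6.3472.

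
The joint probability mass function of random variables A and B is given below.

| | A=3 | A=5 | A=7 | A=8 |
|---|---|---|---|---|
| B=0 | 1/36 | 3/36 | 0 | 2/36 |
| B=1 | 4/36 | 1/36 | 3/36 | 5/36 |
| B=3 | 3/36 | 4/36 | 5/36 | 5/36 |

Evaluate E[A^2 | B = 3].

P(B = 3) = 17/36.
Σ A^2·P over the event = 9·(3/36) + 25·(4/36) + 49·(5/36) + 64·(5/36) = 173/9.
E[A^2 | B = 3] = (173/9) / (17/36) = 692/17.

692/17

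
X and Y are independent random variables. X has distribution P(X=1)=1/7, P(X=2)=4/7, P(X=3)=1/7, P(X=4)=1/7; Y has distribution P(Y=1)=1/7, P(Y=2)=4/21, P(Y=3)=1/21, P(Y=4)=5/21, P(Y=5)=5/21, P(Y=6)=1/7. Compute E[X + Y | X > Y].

P(X > Y) = 9/49.
Summing (X+Y)·P(x,y) over outcomes with X > Y gives 38/49.
E[X + Y | X > Y] = (38/49) / (9/49) = 38/9.

38/9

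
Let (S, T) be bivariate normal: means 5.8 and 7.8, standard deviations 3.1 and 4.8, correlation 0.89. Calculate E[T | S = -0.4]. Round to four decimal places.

-0.7440

For a bivariate normal, E[T | S=x] = μ_T + ρ·(σ_T/σ_S)·(x − μ_S).
E[T | S=-0.4] = 7.8 + (0.89)·(4.8/3.1)·(-0.4 − (5.8)) = 7.8 + (1.37806)·(-6.2) = -0.7440.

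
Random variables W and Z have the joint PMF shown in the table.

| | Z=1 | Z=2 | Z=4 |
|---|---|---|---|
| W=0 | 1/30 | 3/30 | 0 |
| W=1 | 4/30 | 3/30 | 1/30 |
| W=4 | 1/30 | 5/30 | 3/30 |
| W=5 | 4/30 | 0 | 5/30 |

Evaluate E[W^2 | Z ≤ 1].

12

P(Z ≤ 1) = 1/3.
Σ W^2·P over the event = 0·(1/30) + 1·(4/30) + 16·(1/30) + 25·(4/30) = 4.
E[W^2 | Z ≤ 1] = (4) / (1/3) = 12.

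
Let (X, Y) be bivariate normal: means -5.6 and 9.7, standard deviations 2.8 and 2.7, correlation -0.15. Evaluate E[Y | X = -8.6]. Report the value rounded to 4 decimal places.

10.1339

The regression of Y on X has slope ρ·σ_Y/σ_X and passes through (μ_X, μ_Y).
E[Y | X=-8.6] = 9.7 + (-0.15)·(2.7/2.8)·(-8.6 − (-5.6)) = 9.7 + (-0.14464)·(-3) = 10.1339.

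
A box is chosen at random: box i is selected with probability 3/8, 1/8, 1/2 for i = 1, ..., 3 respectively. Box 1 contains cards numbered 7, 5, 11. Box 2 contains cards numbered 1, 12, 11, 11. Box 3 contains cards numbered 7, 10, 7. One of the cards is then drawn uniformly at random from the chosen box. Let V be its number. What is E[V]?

E[V | box 1] = (7+5+11)/3 = 23/3.
E[V | box 2] = (1+12+11+11)/4 = 35/4.
E[V | box 3] = (7+10+7)/3 = 8.
E[V] = (3/8)·(23/3) + (1/8)·(35/4) + (1/2)·(8) = 255/32.

255/32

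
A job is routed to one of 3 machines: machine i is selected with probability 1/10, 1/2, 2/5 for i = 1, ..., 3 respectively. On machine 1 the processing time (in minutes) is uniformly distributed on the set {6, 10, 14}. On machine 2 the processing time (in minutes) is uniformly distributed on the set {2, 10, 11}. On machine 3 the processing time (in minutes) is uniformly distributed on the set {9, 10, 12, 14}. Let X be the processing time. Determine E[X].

28/3

E[X | machine 1] = (6+10+14)/3 = 10.
E[X | machine 2] = (2+10+11)/3 = 23/3.
E[X | machine 3] = (9+10+12+14)/4 = 45/4.
By the law of total expectation,
E[X] = (1/10)·(10) + (1/2)·(23/3) + (2/5)·(45/4) = 28/3.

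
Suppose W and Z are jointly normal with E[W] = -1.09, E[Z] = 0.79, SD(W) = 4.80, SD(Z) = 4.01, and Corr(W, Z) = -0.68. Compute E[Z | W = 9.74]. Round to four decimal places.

-5.3623

The regression of Z on W has slope ρ·σ_Z/σ_W and passes through (μ_W, μ_Z).
E[Z | W=9.74] = 0.79 + (-0.68)·(4.01/4.80)·(9.74 − (-1.09)) = 0.79 + (-0.56808)·(10.83) = -5.3623.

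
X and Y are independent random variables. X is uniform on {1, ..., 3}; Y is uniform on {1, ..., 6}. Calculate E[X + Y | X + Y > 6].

Outcomes with X + Y > 6: (1,6), (2,5), (2,6), (3,4), (3,5), (3,6), each with probability 1/18.
E[X + Y | X + Y > 6] = (7 + 7 + 8 + 7 + 8 + 9) / 6 = 23/3.

23/3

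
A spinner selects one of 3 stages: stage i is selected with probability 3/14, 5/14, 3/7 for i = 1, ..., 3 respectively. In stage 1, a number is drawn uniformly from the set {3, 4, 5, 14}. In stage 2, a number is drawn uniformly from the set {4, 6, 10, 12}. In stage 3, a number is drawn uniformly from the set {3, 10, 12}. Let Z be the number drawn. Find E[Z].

E[Z | stage 1] = (3+4+5+14)/4 = 13/2.
E[Z | stage 2] = (4+6+10+12)/4 = 8.
E[Z | stage 3] = (3+10+12)/3 = 25/3.
E[Z] = (3/14)·(13/2) + (5/14)·(8) + (3/7)·(25/3) = 219/28.

219/28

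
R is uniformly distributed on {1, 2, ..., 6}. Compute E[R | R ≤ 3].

2

Given R ≤ 3, R is equally likely to be any of {1, 2, 3}.
E[R | R ≤ 3] = (1 + 2 + 3) / 3 = 2.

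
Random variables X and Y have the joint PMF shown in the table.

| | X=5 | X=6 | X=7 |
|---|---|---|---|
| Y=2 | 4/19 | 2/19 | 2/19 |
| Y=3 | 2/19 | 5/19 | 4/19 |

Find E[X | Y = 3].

P(Y = 3) = 11/19.
Σ X·P over the event = 5·(2/19) + 6·(5/19) + 7·(4/19) = 68/19.
E[X | Y = 3] = (68/19) / (11/19) = 68/11.

68/11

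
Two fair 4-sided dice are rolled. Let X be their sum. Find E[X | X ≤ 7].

24/5

P(X ≤ 7) = 15/16.
Σ over the event: 2·1/16 + 3·1/8 + 4·3/16 + 5·1/4 + 6·3/16 + 7·1/8 = 9/2.
E[X | X ≤ 7] = (9/2) / (15/16) = 24/5.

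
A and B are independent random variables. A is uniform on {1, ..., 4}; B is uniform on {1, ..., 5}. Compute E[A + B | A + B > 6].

23/3

Outcomes with A + B > 6: (2,5), (3,4), (3,5), (4,3), (4,4), (4,5), each with probability 1/20.
E[A + B | A + B > 6] = (7 + 7 + 8 + 7 + 8 + 9) / 6 = 23/3.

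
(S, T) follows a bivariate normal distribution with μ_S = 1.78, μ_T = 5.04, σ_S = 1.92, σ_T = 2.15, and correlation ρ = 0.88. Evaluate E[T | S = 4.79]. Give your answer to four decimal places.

8.0061

For a bivariate normal, E[T | S=x] = μ_T + ρ·(σ_T/σ_S)·(x − μ_S).
E[T | S=4.79] = 5.04 + (0.88)·(2.15/1.92)·(4.79 − (1.78)) = 5.04 + (0.98542)·(3.01) = 8.0061.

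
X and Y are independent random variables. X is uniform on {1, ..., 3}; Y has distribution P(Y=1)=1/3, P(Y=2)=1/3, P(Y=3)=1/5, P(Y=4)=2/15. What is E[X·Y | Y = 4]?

8

P(Y = 4) = 2/15.
Summing XY·P(x,y) over outcomes with Y = 4 gives 16/15.
E[X·Y | Y = 4] = (16/15) / (2/15) = 8.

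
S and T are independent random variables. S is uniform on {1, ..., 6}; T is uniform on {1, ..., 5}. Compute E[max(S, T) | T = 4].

Outcomes with T = 4: (1,4), (2,4), (3,4), (4,4), (5,4), (6,4), each with probability 1/30.
E[max(S, T) | T = 4] = (4 + 4 + 4 + 4 + 5 + 6) / 6 = 9/2.

9/2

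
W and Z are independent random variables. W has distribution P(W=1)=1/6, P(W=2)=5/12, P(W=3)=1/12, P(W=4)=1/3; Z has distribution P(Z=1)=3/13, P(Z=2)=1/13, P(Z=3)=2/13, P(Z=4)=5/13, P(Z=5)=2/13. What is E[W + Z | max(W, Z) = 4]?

535/84

P(max(W, Z) = 4) = 7/13.
Summing (W+Z)·P(x,y) over outcomes with max(W, Z) = 4 gives 535/156.
E[W + Z | max(W, Z) = 4] = (535/156) / (7/13) = 535/84.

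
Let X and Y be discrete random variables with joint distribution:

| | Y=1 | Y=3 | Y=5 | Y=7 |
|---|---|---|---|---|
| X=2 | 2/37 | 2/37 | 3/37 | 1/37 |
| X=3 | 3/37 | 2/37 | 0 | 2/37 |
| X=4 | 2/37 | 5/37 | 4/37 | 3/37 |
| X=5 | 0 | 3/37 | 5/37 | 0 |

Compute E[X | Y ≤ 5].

P(Y ≤ 5) = 31/37.
Summing X·P(X=x,Y=y) over the conditioning event gives 113/37.
E[X | Y ≤ 5] = (113/37) / (31/37) = 113/31.

113/31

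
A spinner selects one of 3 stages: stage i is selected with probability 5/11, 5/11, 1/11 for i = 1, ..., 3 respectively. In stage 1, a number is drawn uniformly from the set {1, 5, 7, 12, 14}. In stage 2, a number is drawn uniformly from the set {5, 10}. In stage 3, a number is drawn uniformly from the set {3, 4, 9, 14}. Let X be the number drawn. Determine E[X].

84/11

E[X | stage 1] = (1+5+7+12+14)/5 = 39/5.
E[X | stage 2] = (5+10)/2 = 15/2.
E[X | stage 3] = (3+4+9+14)/4 = 15/2.
By the law of total expectation,
E[X] = (5/11)·(39/5) + (5/11)·(15/2) + (1/11)·(15/2) = 84/11.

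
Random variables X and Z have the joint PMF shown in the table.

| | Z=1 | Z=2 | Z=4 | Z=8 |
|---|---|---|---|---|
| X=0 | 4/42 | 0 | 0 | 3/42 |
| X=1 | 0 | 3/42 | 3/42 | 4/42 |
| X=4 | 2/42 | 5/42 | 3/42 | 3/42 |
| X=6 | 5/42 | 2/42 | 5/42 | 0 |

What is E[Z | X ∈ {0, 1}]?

78/17

P(X ∈ {0, 1}) = 17/42.
Σ Z·P over the event = 1·(4/42) + 8·(3/42) + 2·(3/42) + 4·(3/42) + 8·(4/42) = 13/7.
E[Z | X ∈ {0, 1}] = (13/7) / (17/42) = 78/17.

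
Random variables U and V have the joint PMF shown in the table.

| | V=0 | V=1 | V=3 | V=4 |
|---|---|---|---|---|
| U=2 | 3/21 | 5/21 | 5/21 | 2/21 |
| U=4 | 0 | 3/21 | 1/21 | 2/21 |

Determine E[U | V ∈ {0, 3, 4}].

P(V ∈ {0, 3, 4}) = 13/21.
Σ U·P over the event = 2·(3/21) + 2·(5/21) + 2·(2/21) + 4·(1/21) + 4·(2/21) = 32/21.
E[U | V ∈ {0, 3, 4}] = (32/21) / (13/21) = 32/13.

32/13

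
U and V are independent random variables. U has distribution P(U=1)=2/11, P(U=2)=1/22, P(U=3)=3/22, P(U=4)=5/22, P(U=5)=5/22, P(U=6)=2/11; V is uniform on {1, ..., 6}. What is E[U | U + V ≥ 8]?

P(U + V ≥ 8) = 31/66.
Summing U·P(x,y) over outcomes with U + V ≥ 8 gives 25/11.
E[U | U + V ≥ 8] = (25/11) / (31/66) = 150/31.

150/31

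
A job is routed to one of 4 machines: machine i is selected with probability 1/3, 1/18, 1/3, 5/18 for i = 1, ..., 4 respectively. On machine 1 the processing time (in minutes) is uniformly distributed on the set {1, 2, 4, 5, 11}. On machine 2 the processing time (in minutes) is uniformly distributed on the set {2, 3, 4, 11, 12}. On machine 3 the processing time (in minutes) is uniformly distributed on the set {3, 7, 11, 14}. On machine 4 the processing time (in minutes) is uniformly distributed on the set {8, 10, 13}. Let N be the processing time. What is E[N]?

829/108

E[N | machine 1] = (1+2+4+5+11)/5 = 23/5.
E[N | machine 2] = (2+3+4+11+12)/5 = 32/5.
E[N | machine 3] = (3+7+11+14)/4 = 35/4.
E[N | machine 4] = (8+10+13)/3 = 31/3.
E[N] = (1/3)·(23/5) + (1/18)·(32/5) + (1/3)·(35/4) + (5/18)·(31/3) = 829/108.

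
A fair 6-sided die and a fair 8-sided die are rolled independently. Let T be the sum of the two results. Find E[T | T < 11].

132/19

P(T < 11) = 19/24.
E[T | T < 11] = (11/2) / (19/24) = 132/19.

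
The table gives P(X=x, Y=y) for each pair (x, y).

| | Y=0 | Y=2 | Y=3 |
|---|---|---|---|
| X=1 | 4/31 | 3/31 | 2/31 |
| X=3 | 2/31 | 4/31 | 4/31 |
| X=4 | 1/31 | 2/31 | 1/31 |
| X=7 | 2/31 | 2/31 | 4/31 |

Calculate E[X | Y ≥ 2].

83/22

P(Y ≥ 2) = 22/31.
Σ X·P over the event = 1·(3/31) + 1·(2/31) + 3·(4/31) + 3·(4/31) + 4·(2/31) + 4·(1/31) + 7·(2/31) + 7·(4/31) = 83/31.
E[X | Y ≥ 2] = (83/31) / (22/31) = 83/22.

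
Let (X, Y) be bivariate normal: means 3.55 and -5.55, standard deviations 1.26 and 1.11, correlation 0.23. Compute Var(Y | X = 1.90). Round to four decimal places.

1.1669

Var(Y | X=x) = (1 − ρ²)·σ_Y².
Var(Y | X=1.90) = (1.11)²·(1 − (0.23)²) = 1.2321·0.9471 = 1.1669.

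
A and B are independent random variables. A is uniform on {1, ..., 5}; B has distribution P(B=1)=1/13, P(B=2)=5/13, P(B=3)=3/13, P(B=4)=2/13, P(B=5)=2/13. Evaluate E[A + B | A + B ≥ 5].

P(A + B ≥ 5) = 49/65.
Summing (A+B)·P(x,y) over outcomes with A + B ≥ 5 gives 329/65.
E[A + B | A + B ≥ 5] = (329/65) / (49/65) = 47/7.

47/7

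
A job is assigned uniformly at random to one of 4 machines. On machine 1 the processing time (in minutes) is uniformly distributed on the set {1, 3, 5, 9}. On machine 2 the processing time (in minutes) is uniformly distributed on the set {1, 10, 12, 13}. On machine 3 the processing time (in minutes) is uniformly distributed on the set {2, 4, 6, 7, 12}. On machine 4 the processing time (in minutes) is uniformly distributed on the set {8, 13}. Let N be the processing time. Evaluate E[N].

E[N | machine 1] = (1+3+5+9)/4 = 9/2.
E[N | machine 2] = (1+10+12+13)/4 = 9.
E[N | machine 3] = (2+4+6+7+12)/5 = 31/5.
E[N | machine 4] = (8+13)/2 = 21/2.
E[N] = (1/4)·(9/2) + (1/4)·(9) + (1/4)·(31/5) + (1/4)·(21/2) = 151/20.

151/20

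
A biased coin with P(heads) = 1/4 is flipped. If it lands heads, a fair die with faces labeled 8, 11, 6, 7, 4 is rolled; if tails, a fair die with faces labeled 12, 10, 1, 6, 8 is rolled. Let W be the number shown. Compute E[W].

E[W | heads] = (8+11+6+7+4)/5 = 36/5.
E[W | tails] = (12+10+1+6+8)/5 = 37/5.
By the law of total expectation,
E[W] = (1/4)·(36/5) + (3/4)·(37/5) = 147/20.

147/20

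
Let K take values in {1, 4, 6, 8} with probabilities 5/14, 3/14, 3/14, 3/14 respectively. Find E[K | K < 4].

P(K < 4) = 5/14.
Σ over the event: 1·5/14 = 5/14.
E[K | K < 4] = (5/14) / (5/14) = 1.

1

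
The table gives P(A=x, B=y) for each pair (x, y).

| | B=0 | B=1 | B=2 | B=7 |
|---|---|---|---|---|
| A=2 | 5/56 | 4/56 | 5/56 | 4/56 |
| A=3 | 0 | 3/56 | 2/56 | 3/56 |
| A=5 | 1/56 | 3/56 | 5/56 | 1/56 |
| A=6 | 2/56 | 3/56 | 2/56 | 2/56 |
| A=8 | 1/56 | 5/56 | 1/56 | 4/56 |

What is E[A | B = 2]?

61/15

P(B = 2) = 15/56.
Σ A·P over the event = 2·(5/56) + 3·(2/56) + 5·(5/56) + 6·(2/56) + 8·(1/56) = 61/56.
E[A | B = 2] = (61/56) / (15/56) = 61/15.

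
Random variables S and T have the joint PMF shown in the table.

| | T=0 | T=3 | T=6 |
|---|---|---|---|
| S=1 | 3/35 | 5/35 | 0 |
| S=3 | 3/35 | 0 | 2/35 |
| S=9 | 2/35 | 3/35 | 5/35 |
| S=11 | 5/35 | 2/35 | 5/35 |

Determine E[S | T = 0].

85/13

P(T = 0) = 13/35.
Σ S·P over the event = 1·(3/35) + 3·(3/35) + 9·(2/35) + 11·(5/35) = 17/7.
E[S | T = 0] = (17/7) / (13/35) = 85/13.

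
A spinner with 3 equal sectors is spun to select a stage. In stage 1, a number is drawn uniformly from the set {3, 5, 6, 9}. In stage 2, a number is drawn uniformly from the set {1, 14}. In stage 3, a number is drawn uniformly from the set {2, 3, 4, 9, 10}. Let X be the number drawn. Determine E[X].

377/60

E[X | stage 1] = (3+5+6+9)/4 = 23/4.
E[X | stage 2] = (1+14)/2 = 15/2.
E[X | stage 3] = (2+3+4+9+10)/5 = 28/5.
By the law of total expectation,
E[X] = (1/3)·(23/4) + (1/3)·(15/2) + (1/3)·(28/5) = 377/60.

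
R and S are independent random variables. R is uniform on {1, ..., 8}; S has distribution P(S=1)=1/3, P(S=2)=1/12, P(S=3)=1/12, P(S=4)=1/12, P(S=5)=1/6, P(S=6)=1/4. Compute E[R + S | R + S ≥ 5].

P(R + S ≥ 5) = 27/32.
Summing (R+S)·P(x,y) over outcomes with R + S ≥ 5 gives 713/96.
E[R + S | R + S ≥ 5] = (713/96) / (27/32) = 713/81.

713/81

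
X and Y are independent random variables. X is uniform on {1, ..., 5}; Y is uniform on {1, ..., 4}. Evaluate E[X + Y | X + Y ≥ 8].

Outcomes with X + Y ≥ 8: (4,4), (5,3), (5,4), each with probability 1/20.
E[X + Y | X + Y ≥ 8] = (8 + 8 + 9) / 3 = 25/3.

25/3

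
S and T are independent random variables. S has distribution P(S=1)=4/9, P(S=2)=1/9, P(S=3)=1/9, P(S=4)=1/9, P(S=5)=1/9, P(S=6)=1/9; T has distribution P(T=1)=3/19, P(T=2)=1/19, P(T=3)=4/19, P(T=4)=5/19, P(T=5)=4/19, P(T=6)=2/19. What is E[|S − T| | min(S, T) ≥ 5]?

P(min(S, T) ≥ 5) = 4/57.
Summing |S−T|·P(x,y) over outcomes with min(S, T) ≥ 5 gives 2/57.
E[|S − T| | min(S, T) ≥ 5] = (2/57) / (4/57) = 1/2.

1/2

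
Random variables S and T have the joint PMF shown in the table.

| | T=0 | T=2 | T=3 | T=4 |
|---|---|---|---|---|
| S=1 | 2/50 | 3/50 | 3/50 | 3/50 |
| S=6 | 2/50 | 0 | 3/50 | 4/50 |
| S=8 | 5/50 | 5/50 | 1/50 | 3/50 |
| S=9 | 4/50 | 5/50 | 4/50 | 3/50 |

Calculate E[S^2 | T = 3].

P(T = 3) = 11/50.
Σ S^2·P over the event = 1·(3/50) + 36·(3/50) + 64·(1/50) + 81·(4/50) = 499/50.
E[S^2 | T = 3] = (499/50) / (11/50) = 499/11.

499/11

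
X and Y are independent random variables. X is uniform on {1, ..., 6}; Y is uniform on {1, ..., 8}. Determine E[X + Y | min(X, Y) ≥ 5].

Outcomes with min(X, Y) ≥ 5: (5,5), (5,6), (5,7), (5,8), (6,5), (6,6), (6,7), (6,8), each with probability 1/48.
E[X + Y | min(X, Y) ≥ 5] = (10 + 11 + 12 + 13 + 11 + 12 + 13 + 14) / 8 = 12.

12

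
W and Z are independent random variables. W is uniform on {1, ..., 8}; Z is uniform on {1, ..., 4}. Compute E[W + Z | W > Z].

87/11

P(W > Z) = 11/16.
Summing (W+Z)·P(x,y) over outcomes with W > Z gives 87/16.
E[W + Z | W > Z] = (87/16) / (11/16) = 87/11.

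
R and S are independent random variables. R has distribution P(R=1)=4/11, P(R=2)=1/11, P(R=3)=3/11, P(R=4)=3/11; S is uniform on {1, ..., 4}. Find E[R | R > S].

P(R > S) = 4/11.
Summing R·P(x,y) over outcomes with R > S gives 14/11.
E[R | R > S] = (14/11) / (4/11) = 7/2.

7/2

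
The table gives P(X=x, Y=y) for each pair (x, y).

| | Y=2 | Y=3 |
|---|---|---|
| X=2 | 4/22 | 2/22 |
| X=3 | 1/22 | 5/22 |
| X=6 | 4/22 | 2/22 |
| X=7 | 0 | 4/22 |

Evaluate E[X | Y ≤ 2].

35/9

P(Y ≤ 2) = 9/22.
Σ X·P over the event = 2·(4/22) + 3·(1/22) + 6·(4/22) = 35/22.
E[X | Y ≤ 2] = (35/22) / (9/22) = 35/9.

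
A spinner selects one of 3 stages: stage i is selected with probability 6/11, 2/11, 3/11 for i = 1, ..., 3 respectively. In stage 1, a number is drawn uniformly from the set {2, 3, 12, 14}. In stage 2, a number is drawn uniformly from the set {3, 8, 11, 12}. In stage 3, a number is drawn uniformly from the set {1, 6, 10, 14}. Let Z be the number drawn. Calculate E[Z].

E[Z | stage 1] = (2+3+12+14)/4 = 31/4.
E[Z | stage 2] = (3+8+11+12)/4 = 17/2.
E[Z | stage 3] = (1+6+10+14)/4 = 31/4.
E[Z] = (6/11)·(31/4) + (2/11)·(17/2) + (3/11)·(31/4) = 347/44.

347/44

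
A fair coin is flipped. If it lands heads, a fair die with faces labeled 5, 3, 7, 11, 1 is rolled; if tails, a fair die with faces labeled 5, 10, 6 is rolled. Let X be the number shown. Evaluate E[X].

E[X | heads] = (5+3+7+11+1)/5 = 27/5.
E[X | tails] = (5+10+6)/3 = 7.
By the law of total expectation,
E[X] = (1/2)·(27/5) + (1/2)·(7) = 31/5.

31/5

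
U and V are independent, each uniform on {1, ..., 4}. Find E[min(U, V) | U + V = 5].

Outcomes with U + V = 5: (1,4), (2,3), (3,2), (4,1), each with probability 1/16.
E[min(U, V) | U + V = 5] = (1 + 2 + 2 + 1) / 4 = 3/2.

3/2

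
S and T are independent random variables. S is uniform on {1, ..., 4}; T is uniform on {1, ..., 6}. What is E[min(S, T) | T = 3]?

Outcomes with T = 3: (1,3), (2,3), (3,3), (4,3), each with probability 1/24.
E[min(S, T) | T = 3] = (1 + 2 + 3 + 3) / 4 = 9/4.

9/4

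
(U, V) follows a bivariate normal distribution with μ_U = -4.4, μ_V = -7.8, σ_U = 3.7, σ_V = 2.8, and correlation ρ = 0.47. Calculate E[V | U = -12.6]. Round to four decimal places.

-10.7165

The regression of V on U has slope ρ·σ_V/σ_U and passes through (μ_U, μ_V).
E[V | U=-12.6] = -7.8 + (0.47)·(2.8/3.7)·(-12.6 − (-4.4)) = -7.8 + (0.355676)·(-8.2) = -10.7165.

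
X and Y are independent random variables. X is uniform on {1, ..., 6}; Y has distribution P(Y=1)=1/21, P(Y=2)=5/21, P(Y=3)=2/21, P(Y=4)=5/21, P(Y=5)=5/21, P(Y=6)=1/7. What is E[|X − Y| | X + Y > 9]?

P(X + Y > 9) = 4/21.
Summing |X−Y|·P(x,y) over outcomes with X + Y > 9 gives 4/21.
E[|X − Y| | X + Y > 9] = (4/21) / (4/21) = 1.

1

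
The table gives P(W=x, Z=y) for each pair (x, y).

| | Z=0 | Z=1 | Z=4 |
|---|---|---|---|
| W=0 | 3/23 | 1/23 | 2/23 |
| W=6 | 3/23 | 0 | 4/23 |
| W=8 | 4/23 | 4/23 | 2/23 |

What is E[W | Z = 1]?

32/5

P(Z = 1) = 5/23.
Σ W·P over the event = 0·(1/23) + 8·(4/23) = 32/23.
E[W | Z = 1] = (32/23) / (5/23) = 32/5.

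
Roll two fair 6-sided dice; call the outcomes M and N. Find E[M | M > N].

P(M > N) = 5/12.
Summing M·P(x,y) over outcomes with M > N gives 35/18.
E[M | M > N] = (35/18) / (5/12) = 14/3.

14/3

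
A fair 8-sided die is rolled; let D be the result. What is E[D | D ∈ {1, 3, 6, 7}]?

P(D ∈ {1, 3, 6, 7}) = 1/2.
Σ over the event: 1·1/8 + 3·1/8 + 6·1/8 + 7·1/8 = 17/8.
E[D | D ∈ {1, 3, 6, 7}] = (17/8) / (1/2) = 17/4.

17/4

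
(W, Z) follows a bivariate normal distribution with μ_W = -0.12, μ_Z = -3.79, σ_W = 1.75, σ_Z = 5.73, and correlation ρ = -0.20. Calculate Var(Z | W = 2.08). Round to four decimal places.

Var(Z | W=x) = (1 − ρ²)·σ_Z².
Var(Z | W=2.08) = (5.73)²·(1 − (-0.20)²) = 32.8329·0.96 = 31.5196.

31.5196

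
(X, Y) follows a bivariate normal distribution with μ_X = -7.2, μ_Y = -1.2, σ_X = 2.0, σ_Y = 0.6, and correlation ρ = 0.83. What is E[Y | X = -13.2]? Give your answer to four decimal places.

-2.6940

For a bivariate normal, E[Y | X=x] = μ_Y + ρ·(σ_Y/σ_X)·(x − μ_X).
E[Y | X=-13.2] = -1.2 + (0.83)·(0.6/2.0)·(-13.2 − (-7.2)) = -1.2 + (0.249)·(-6) = -2.6940.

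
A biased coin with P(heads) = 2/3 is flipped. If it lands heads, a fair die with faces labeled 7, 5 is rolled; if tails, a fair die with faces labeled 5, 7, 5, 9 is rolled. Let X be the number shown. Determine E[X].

E[X | heads] = (7+5)/2 = 6.
E[X | tails] = (5+7+5+9)/4 = 13/2.
By the law of total expectation,
E[X] = (2/3)·(6) + (1/3)·(13/2) = 37/6.

37/6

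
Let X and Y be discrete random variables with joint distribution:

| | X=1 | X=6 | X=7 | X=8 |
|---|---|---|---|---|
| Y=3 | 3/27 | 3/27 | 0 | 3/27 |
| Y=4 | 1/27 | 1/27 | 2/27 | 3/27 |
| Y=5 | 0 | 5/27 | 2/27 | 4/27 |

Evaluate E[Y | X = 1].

P(X = 1) = 4/27.
Summing Y·P(X=x,Y=y) over the conditioning event gives 13/27.
E[Y | X = 1] = (13/27) / (4/27) = 13/4.

13/4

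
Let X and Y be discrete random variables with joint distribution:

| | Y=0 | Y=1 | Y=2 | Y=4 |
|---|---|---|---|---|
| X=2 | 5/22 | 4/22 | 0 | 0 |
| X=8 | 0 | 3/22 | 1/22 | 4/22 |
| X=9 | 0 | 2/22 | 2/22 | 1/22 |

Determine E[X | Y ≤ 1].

P(Y ≤ 1) = 7/11.
Σ X·P over the event = 2·(5/22) + 2·(4/22) + 8·(3/22) + 9·(2/22) = 30/11.
E[X | Y ≤ 1] = (30/11) / (7/11) = 30/7.

30/7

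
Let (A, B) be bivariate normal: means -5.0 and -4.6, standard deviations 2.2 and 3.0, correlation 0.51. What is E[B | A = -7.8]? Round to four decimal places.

-6.5473

For a bivariate normal, E[B | A=x] = μ_B + ρ·(σ_B/σ_A)·(x − μ_A).
E[B | A=-7.8] = -4.6 + (0.51)·(3.0/2.2)·(-7.8 − (-5.0)) = -4.6 + (0.69545)·(-2.8) = -6.5473.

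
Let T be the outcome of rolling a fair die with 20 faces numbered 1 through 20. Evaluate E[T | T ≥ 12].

16

Given T ≥ 12, T is equally likely to be any of {12, 13, 14, 15, 16, 17, 18, 19, 20}.
E[T | T ≥ 12] = (12 + 13 + 14 + 15 + 16 + 17 + 18 + 19 + 20) / 9 = 16.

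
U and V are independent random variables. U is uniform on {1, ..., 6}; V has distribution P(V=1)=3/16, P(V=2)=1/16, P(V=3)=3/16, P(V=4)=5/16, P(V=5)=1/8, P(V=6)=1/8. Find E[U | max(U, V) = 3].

P(max(U, V) = 3) = 13/96.
Summing U·P(x,y) over outcomes with max(U, V) = 3 gives 5/16.
E[U | max(U, V) = 3] = (5/16) / (13/96) = 30/13.

30/13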